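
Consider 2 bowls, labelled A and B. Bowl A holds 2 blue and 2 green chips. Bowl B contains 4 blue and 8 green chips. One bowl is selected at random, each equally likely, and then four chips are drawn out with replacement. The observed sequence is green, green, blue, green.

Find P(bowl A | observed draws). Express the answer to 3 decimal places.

Under each hypothesis, the probability of the observed sequence is: P(data | bowl A) = (2/4)(2/4)(2/4)(2/4) = 0.0625; P(data | bowl B) = (8/12)(8/12)(4/12)(8/12) = 0.098765.
Weighting by the prior gives 1/2 · 0.0625 = 0.03125, 1/2 · 0.098765 = 0.049383; summing to 0.080633.
Therefore the posterior P(bowl A | data) = (0.03125) / (0.080633) = 0.38756.

0.388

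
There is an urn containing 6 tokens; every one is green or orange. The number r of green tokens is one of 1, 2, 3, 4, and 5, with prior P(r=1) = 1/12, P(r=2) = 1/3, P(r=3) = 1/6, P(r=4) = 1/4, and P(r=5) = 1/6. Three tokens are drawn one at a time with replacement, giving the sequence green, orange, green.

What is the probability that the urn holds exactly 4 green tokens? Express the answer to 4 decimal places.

Compute the likelihood of the observed sequence for each case: P(data | r = 1) = (1/6)(5/6)(1/6) = 0.023148; P(data | r = 2) = (2/6)(4/6)(2/6) = 0.074074; P(data | r = 3) = (3/6)(3/6)(3/6) = 0.125; P(data | r = 4) = (4/6)(2/6)(4/6) = 0.14815; P(data | r = 5) = (5/6)(1/6)(5/6) = 0.11574.
Weighting by the prior gives 1/12 · 0.023148 = 0.001929, 1/3 · 0.074074 = 0.024691, 1/6 · 0.125 = 0.020833, 1/4 · 0.14815 = 0.037037, 1/6 · 0.11574 = 0.01929; these sum to 0.10378.
Hence P(r = 4 | data) = (0.037037) / (0.10378) = 0.35688.

0.3569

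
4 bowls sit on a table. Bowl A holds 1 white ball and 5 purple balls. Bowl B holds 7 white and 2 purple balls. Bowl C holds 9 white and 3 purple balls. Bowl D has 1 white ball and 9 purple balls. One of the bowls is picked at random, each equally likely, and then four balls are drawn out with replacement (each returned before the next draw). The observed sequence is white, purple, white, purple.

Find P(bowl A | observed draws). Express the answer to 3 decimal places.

0.209

Under each hypothesis, the probability of the observed sequence is: P(data | bowl A) = (1/6)(5/6)(1/6)(5/6) = 0.01929; P(data | bowl B) = (7/9)(2/9)(7/9)(2/9) = 0.029873; P(data | bowl C) = (9/12)(3/12)(9/12)(3/12) = 0.035156; P(data | bowl D) = (1/10)(9/10)(1/10)(9/10) = 0.0081.
Multiplying each by its prior: 1/4 · 0.01929 = 0.0048225, 1/4 · 0.029873 = 0.0074684, 1/4 · 0.035156 = 0.0087891, 1/4 · 0.0081 = 0.002025; summing to 0.023105.
Hence P(bowl A | data) = (0.0048225) / (0.023105) = 0.20872.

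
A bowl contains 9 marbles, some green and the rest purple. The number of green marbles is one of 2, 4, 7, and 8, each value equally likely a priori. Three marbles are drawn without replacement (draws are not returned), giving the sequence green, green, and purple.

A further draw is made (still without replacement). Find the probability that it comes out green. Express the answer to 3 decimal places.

0.682

Under each hypothesis, the probability of the observed sequence is: P(data | r = 2) = (2/9)(1/8)(7/7) = 0.027778; P(data | r = 4) = (4/9)(3/8)(5/7) = 0.11905; P(data | r = 7) = (7/9)(6/8)(2/7) = 0.16667; P(data | r = 8) = (8/9)(7/8)(1/7) = 0.11111.
Weighting by the prior gives 1/4 · 0.027778 = 0.0069444, 1/4 · 0.11905 = 0.029762, 1/4 · 0.16667 = 0.041667, 1/4 · 0.11111 = 0.027778; these sum to 0.10615.
The posterior is then P(r = 2 | data) = 0.065421, P(r = 4 | data) = 0.28037, P(r = 7 | data) = 0.39252, P(r = 8 | data) = 0.26168.
So P(green next | data) = Σ P(green next | H) P(H | data) = (0)(0.065421) + (1/3)(0.28037) + (5/6)(0.39252) + (1)(0.26168) = 0.68224.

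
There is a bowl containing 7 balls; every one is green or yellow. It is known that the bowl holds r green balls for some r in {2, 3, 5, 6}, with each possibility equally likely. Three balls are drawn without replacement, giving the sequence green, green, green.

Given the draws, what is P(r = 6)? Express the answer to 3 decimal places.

0.645

Compute the likelihood of the observed sequence for each case: P(data | r = 2) = (2/7)(1/6)(0/5) = 0; P(data | r = 3) = (3/7)(2/6)(1/5) = 1/35; P(data | r = 5) = (5/7)(4/6)(3/5) = 2/7; P(data | r = 6) = (6/7)(5/6)(4/5) = 4/7.
Multiplying each by its prior: 1/4 · 0 = 0, 1/4 · 1/35 = 1/140, 1/4 · 2/7 = 1/14, 1/4 · 4/7 = 1/7; these sum to 31/140.
By Bayes' rule, P(r = 6 | data) = (1/7) / (31/140) = 20/31.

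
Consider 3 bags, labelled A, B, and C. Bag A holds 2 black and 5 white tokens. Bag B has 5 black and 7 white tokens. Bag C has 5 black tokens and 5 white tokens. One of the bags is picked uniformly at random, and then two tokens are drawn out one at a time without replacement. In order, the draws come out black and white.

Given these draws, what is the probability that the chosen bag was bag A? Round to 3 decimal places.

0.305

The likelihood of the observed sequence under each hypothesis: P(data | bag A) = (2/7)(5/6) = 0.2381; P(data | bag B) = (5/12)(7/11) = 0.26515; P(data | bag C) = (5/10)(5/9) = 0.27778.
Weighting by the prior gives 1/3 · 0.2381 = 0.079365, 1/3 · 0.26515 = 0.088384, 1/3 · 0.27778 = 0.092593; with total 0.26034.
Therefore the posterior P(bag A | data) = (0.079365) / (0.26034) = 0.30485.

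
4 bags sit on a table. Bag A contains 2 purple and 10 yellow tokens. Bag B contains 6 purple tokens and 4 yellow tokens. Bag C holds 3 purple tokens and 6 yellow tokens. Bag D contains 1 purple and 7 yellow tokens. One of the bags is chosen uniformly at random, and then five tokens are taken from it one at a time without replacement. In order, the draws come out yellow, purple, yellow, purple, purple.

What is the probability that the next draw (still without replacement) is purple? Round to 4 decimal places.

0.4800

Under each hypothesis, the probability of the observed sequence is: P(data | bag A) = (10/12)(2/11)(9/10)(1/9)(0/8) = 0; P(data | bag B) = (4/10)(6/9)(3/8)(5/7)(4/6) = 1/21; P(data | bag C) = (6/9)(3/8)(5/7)(2/6)(1/5) = 1/84; P(data | bag D) = (7/8)(1/7)(6/6)(0/5) = 0.
Multiplying each by its prior: 1/4 · 0 = 0, 1/4 · 1/21 = 1/84, 1/4 · 1/84 = 1/336, 1/4 · 0 = 0; with total 5/336.
The posterior is then P(bag A | data) = 0, P(bag B | data) = 4/5, P(bag C | data) = 1/5, P(bag D | data) = 0.
So P(purple next | data) = Σ P(purple next | H) P(H | data) = (3/5)(4/5) + (0)(1/5) = 12/25.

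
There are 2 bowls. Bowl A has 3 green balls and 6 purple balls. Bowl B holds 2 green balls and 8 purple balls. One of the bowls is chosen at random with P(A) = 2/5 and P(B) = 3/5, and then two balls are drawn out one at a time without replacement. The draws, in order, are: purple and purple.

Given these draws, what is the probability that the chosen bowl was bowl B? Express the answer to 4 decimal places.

0.6914

Under each hypothesis, the probability of the observed sequence is: P(data | bowl A) = (6/9)(5/8) = 5/12; P(data | bowl B) = (8/10)(7/9) = 28/45.
The prior-weighted likelihoods are 2/5 · 5/12 = 1/6, 3/5 · 28/45 = 28/75; with total 27/50.
Hence P(bowl B | data) = (28/75) / (27/50) = 56/81.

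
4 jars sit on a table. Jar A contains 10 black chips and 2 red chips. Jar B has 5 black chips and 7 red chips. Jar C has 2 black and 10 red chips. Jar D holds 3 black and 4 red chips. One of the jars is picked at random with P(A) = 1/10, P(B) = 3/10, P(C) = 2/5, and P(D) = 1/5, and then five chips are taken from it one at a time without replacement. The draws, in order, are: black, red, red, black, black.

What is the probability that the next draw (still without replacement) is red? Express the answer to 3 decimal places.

0.751

Under each hypothesis, the probability of the observed sequence is: P(data | jar A) = (10/12)(2/11)(1/10)(9/9)(8/8) = 0.015152; P(data | jar B) = (5/12)(7/11)(6/10)(4/9)(3/8) = 0.026515; P(data | jar C) = (2/12)(10/11)(9/10)(1/9)(0/8) = 0; P(data | jar D) = (3/7)(4/6)(3/5)(2/4)(1/3) = 0.028571.
The prior-weighted likelihoods are 1/10 · 0.015152 = 0.0015152, 3/10 · 0.026515 = 0.0079545, 2/5 · 0 = 0, 1/5 · 0.028571 = 0.0057143; with total 0.015184.
The posterior is then P(jar A | data) = 0.099786, P(jar B | data) = 0.52388, P(jar C | data) = 0, P(jar D | data) = 0.37634.
Averaging over the posterior, P(red next | data) = (0)(0.099786) + (5/7)(0.52388) + (1)(0.37634) = 0.75053.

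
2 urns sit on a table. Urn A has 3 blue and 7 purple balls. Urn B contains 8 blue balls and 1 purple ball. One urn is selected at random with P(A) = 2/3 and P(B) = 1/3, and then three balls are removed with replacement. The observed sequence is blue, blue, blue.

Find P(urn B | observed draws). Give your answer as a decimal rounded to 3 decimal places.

0.929

The likelihood of the observed sequence under each hypothesis: P(data | urn A) = (3/10)(3/10)(3/10) = 0.027; P(data | urn B) = (8/9)(8/9)(8/9) = 0.70233.
Multiplying each by its prior: 2/3 · 0.027 = 0.018, 1/3 · 0.70233 = 0.23411; summing to 0.25211.
By Bayes' rule, P(urn B | data) = (0.23411) / (0.25211) = 0.9286.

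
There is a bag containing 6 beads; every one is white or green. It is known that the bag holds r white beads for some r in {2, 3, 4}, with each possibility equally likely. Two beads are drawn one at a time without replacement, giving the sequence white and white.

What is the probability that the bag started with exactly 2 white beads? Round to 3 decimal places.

0.100

The likelihood of the observed sequence under each hypothesis: P(data | r = 2) = (2/6)(1/5) = 1/15; P(data | r = 3) = (3/6)(2/5) = 1/5; P(data | r = 4) = (4/6)(3/5) = 2/5.
The prior-weighted likelihoods are 1/3 · 1/15 = 1/45, 1/3 · 1/5 = 1/15, 1/3 · 2/5 = 2/15; summing to 2/9.
Therefore the posterior P(r = 2 | data) = (1/45) / (2/9) = 1/10.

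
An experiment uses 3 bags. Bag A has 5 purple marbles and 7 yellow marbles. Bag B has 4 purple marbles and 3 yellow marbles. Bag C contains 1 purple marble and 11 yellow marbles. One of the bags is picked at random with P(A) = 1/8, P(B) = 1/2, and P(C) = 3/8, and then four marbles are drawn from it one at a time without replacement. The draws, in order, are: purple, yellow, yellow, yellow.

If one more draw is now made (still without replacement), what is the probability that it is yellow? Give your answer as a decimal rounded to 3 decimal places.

0.650

The likelihood of the observed sequence under each hypothesis: P(data | bag A) = (5/12)(7/11)(6/10)(5/9) = 0.088384; P(data | bag B) = (4/7)(3/6)(2/5)(1/4) = 0.028571; P(data | bag C) = (1/12)(11/11)(10/10)(9/9) = 0.083333.
Weighting by the prior gives 1/8 · 0.088384 = 0.011048, 1/2 · 0.028571 = 0.014286, 3/8 · 0.083333 = 0.03125; summing to 0.056584.
The posterior is then P(bag A | data) = 0.19525, P(bag B | data) = 0.25247, P(bag C | data) = 0.55228.
Averaging over the posterior, P(yellow next | data) = (1/2)(0.19525) + (0)(0.25247) + (1)(0.55228) = 0.6499.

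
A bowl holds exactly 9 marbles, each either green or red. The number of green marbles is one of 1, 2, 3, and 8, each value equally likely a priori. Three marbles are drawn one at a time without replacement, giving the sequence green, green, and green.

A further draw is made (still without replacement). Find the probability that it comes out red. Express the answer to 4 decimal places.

0.1813

The likelihood of the observed sequence under each hypothesis: P(data | r = 1) = (1/9)(0/8) = 0; P(data | r = 2) = (2/9)(1/8)(0/7) = 0; P(data | r = 3) = (3/9)(2/8)(1/7) = 1/84; P(data | r = 8) = (8/9)(7/8)(6/7) = 2/3.
Multiplying each by its prior: 1/4 · 0 = 0, 1/4 · 0 = 0, 1/4 · 1/84 = 1/336, 1/4 · 2/3 = 1/6; these sum to 19/112.
The posterior is then P(r = 1 | data) = 0, P(r = 2 | data) = 0, P(r = 3 | data) = 1/57, P(r = 8 | data) = 56/57.
So P(red next | data) = Σ P(red next | H) P(H | data) = (1)(1/57) + (1/6)(56/57) = 31/171.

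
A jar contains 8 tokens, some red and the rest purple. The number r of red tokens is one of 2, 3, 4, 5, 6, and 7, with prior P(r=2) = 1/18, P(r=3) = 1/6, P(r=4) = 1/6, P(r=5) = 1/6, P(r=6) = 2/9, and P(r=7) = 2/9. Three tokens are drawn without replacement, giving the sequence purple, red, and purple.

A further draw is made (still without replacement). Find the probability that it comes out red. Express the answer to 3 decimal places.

0.556

The likelihood of the observed sequence under each hypothesis: P(data | r = 2) = (6/8)(2/7)(5/6) = 5/28; P(data | r = 3) = (5/8)(3/7)(4/6) = 5/28; P(data | r = 4) = (4/8)(4/7)(3/6) = 1/7; P(data | r = 5) = (3/8)(5/7)(2/6) = 5/56; P(data | r = 6) = (2/8)(6/7)(1/6) = 1/28; P(data | r = 7) = (1/8)(7/7)(0/6) = 0.
The prior-weighted likelihoods are 1/18 · 5/28 = 5/504, 1/6 · 5/28 = 5/168, 1/6 · 1/7 = 1/42, 1/6 · 5/56 = 5/336, 2/9 · 1/28 = 1/126, 2/9 · 0 = 0; with total 29/336.
Dividing through by the total gives posterior P(r = 2 | data) = 10/87, P(r = 3 | data) = 10/29, P(r = 4 | data) = 8/29, P(r = 5 | data) = 5/29, P(r = 6 | data) = 8/87, P(r = 7 | data) = 0.
Averaging over the posterior, P(red next | data) = (1/5)(10/87) + (2/5)(10/29) + (3/5)(8/29) + (4/5)(5/29) + (1)(8/87) = 242/435.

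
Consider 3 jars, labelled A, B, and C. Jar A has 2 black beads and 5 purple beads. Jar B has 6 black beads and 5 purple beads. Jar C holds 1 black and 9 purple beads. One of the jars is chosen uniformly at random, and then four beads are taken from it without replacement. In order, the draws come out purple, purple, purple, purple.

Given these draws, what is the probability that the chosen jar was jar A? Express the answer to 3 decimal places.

The likelihood of the observed sequence under each hypothesis: P(data | jar A) = (5/7)(4/6)(3/5)(2/4) = 0.14286; P(data | jar B) = (5/11)(4/10)(3/9)(2/8) = 0.015152; P(data | jar C) = (9/10)(8/9)(7/8)(6/7) = 0.6.
Multiplying each by its prior: 1/3 · 0.14286 = 0.047619, 1/3 · 0.015152 = 0.0050505, 1/3 · 0.6 = 0.2; with total 0.25267.
So P(jar A | data) = (0.047619) / (0.25267) = 0.18846.

0.188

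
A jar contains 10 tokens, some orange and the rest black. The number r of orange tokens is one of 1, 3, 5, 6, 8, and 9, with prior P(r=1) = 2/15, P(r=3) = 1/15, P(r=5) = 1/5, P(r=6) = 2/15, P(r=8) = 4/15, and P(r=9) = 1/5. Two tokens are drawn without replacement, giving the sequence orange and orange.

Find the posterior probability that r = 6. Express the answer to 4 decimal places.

0.1060

Compute the likelihood of the observed sequence for each case: P(data | r = 1) = (1/10)(0/9) = 0; P(data | r = 3) = (3/10)(2/9) = 1/15; P(data | r = 5) = (5/10)(4/9) = 2/9; P(data | r = 6) = (6/10)(5/9) = 1/3; P(data | r = 8) = (8/10)(7/9) = 28/45; P(data | r = 9) = (9/10)(8/9) = 4/5.
Multiplying each by its prior: 2/15 · 0 = 0, 1/15 · 1/15 = 1/225, 1/5 · 2/9 = 2/45, 2/15 · 1/3 = 2/45, 4/15 · 28/45 = 112/675, 1/5 · 4/5 = 4/25; with total 283/675.
Hence P(r = 6 | data) = (2/45) / (283/675) = 30/283.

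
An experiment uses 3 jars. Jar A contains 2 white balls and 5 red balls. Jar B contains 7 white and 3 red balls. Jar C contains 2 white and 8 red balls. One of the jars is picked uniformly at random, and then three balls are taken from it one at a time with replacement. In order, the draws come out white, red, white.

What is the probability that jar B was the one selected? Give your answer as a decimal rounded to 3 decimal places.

0.619

Compute the likelihood of the observed sequence for each case: P(data | jar A) = (2/7)(5/7)(2/7) = 0.058309; P(data | jar B) = (7/10)(3/10)(7/10) = 0.147; P(data | jar C) = (2/10)(8/10)(2/10) = 0.032.
The prior-weighted likelihoods are 1/3 · 0.058309 = 0.019436, 1/3 · 0.147 = 0.049, 1/3 · 0.032 = 0.010667; with total 0.079103.
So P(jar B | data) = (0.049) / (0.079103) = 0.61945.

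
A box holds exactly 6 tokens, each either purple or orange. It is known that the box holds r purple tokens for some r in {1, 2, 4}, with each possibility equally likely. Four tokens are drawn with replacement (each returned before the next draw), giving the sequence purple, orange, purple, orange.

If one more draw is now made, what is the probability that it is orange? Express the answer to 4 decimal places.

The likelihood of the observed sequence under each hypothesis: P(data | r = 1) = (1/6)(5/6)(1/6)(5/6) = 0.01929; P(data | r = 2) = (2/6)(4/6)(2/6)(4/6) = 0.049383; P(data | r = 4) = (4/6)(2/6)(4/6)(2/6) = 0.049383.
Weighting by the prior gives 1/3 · 0.01929 = 0.00643, 1/3 · 0.049383 = 0.016461, 1/3 · 0.049383 = 0.016461; with total 0.039352.
Normalising, the posterior is P(r = 1 | data) = 0.1634, P(r = 2 | data) = 0.4183, P(r = 4 | data) = 0.4183.
Averaging over the posterior, P(orange next | data) = (5/6)(0.1634) + (2/3)(0.4183) + (1/3)(0.4183) = 0.55447.

0.5545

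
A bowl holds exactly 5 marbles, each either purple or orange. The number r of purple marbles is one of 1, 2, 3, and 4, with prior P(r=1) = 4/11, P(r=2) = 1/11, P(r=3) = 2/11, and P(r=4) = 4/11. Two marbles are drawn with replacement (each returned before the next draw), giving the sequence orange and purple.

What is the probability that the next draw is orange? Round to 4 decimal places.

Compute the likelihood of the observed sequence for each case: P(data | r = 1) = (4/5)(1/5) = 4/25; P(data | r = 2) = (3/5)(2/5) = 6/25; P(data | r = 3) = (2/5)(3/5) = 6/25; P(data | r = 4) = (1/5)(4/5) = 4/25.
The prior-weighted likelihoods are 4/11 · 4/25 = 16/275, 1/11 · 6/25 = 6/275, 2/11 · 6/25 = 12/275, 4/11 · 4/25 = 16/275; with total 2/11.
Normalising, the posterior is P(r = 1 | data) = 8/25, P(r = 2 | data) = 3/25, P(r = 3 | data) = 6/25, P(r = 4 | data) = 8/25.
Averaging over the posterior, P(orange next | data) = (4/5)(8/25) + (3/5)(3/25) + (2/5)(6/25) + (1/5)(8/25) = 61/125.

0.4880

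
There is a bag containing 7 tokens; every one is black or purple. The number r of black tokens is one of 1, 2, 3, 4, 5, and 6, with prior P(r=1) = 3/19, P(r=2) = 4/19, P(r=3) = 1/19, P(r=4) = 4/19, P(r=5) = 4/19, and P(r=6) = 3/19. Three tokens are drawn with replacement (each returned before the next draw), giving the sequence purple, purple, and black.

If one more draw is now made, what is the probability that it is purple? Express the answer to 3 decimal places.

Under each hypothesis, the probability of the observed sequence is: P(data | r = 1) = (6/7)(6/7)(1/7) = 0.10496; P(data | r = 2) = (5/7)(5/7)(2/7) = 0.14577; P(data | r = 3) = (4/7)(4/7)(3/7) = 0.13994; P(data | r = 4) = (3/7)(3/7)(4/7) = 0.10496; P(data | r = 5) = (2/7)(2/7)(5/7) = 0.058309; P(data | r = 6) = (1/7)(1/7)(6/7) = 0.017493.
The prior-weighted likelihoods are 3/19 · 0.10496 = 0.016572, 4/19 · 0.14577 = 0.030689, 1/19 · 0.13994 = 0.0073654, 4/19 · 0.10496 = 0.022096, 4/19 · 0.058309 = 0.012276, 3/19 · 0.017493 = 0.002762; with total 0.09176.
The posterior is then P(r = 1 | data) = 0.1806, P(r = 2 | data) = 0.33445, P(r = 3 | data) = 0.080268, P(r = 4 | data) = 0.2408, P(r = 5 | data) = 0.13378, P(r = 6 | data) = 0.0301.
So P(purple next | data) = Σ P(purple next | H) P(H | data) = (6/7)(0.1806) + (5/7)(0.33445) + (4/7)(0.080268) + (3/7)(0.2408) + (2/7)(0.13378) + (1/7)(0.0301) = 0.58528.

0.585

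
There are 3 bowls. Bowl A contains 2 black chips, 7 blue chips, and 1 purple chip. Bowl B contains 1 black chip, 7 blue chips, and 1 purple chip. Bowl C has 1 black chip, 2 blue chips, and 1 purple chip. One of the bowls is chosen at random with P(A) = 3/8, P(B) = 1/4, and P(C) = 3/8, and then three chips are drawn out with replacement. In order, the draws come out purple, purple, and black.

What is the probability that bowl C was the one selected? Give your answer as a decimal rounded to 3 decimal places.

0.843

Compute the likelihood of the observed sequence for each case: P(data | bowl A) = (1/10)(1/10)(2/10) = 0.002; P(data | bowl B) = (1/9)(1/9)(1/9) = 0.0013717; P(data | bowl C) = (1/4)(1/4)(1/4) = 0.015625.
Multiplying each by its prior: 3/8 · 0.002 = 0.00075, 1/4 · 0.0013717 = 0.00034294, 3/8 · 0.015625 = 0.0058594; with total 0.0069523.
Hence P(bowl C | data) = (0.0058594) / (0.0069523) = 0.8428.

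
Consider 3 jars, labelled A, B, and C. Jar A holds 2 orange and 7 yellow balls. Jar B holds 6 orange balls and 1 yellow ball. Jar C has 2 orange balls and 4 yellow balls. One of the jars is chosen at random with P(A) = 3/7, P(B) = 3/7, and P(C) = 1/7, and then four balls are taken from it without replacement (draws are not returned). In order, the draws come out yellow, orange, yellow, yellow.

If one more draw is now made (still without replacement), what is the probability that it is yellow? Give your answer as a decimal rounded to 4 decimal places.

0.7273

Under each hypothesis, the probability of the observed sequence is: P(data | jar A) = (7/9)(2/8)(6/7)(5/6) = 5/36; P(data | jar B) = (1/7)(6/6)(0/5) = 0; P(data | jar C) = (4/6)(2/5)(3/4)(2/3) = 2/15.
The prior-weighted likelihoods are 3/7 · 5/36 = 5/84, 3/7 · 0 = 0, 1/7 · 2/15 = 2/105; with total 11/140.
The posterior is then P(jar A | data) = 25/33, P(jar B | data) = 0, P(jar C | data) = 8/33.
Averaging over the posterior, P(yellow next | data) = (4/5)(25/33) + (1/2)(8/33) = 8/11.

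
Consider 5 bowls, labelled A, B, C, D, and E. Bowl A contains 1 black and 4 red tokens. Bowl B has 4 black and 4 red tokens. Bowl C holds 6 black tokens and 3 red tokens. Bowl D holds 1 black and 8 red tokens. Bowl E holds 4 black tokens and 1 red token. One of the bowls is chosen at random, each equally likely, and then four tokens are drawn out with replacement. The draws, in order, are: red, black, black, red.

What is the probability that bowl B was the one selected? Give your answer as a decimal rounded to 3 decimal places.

The likelihood of the observed sequence under each hypothesis: P(data | bowl A) = (4/5)(1/5)(1/5)(4/5) = 0.0256; P(data | bowl B) = (4/8)(4/8)(4/8)(4/8) = 0.0625; P(data | bowl C) = (3/9)(6/9)(6/9)(3/9) = 0.049383; P(data | bowl D) = (8/9)(1/9)(1/9)(8/9) = 0.0097546; P(data | bowl E) = (1/5)(4/5)(4/5)(1/5) = 0.0256.
The prior-weighted likelihoods are 1/5 · 0.0256 = 0.00512, 1/5 · 0.0625 = 0.0125, 1/5 · 0.049383 = 0.0098765, 1/5 · 0.0097546 = 0.0019509, 1/5 · 0.0256 = 0.00512; with total 0.034567.
By Bayes' rule, P(bowl B | data) = (0.0125) / (0.034567) = 0.36161.

0.362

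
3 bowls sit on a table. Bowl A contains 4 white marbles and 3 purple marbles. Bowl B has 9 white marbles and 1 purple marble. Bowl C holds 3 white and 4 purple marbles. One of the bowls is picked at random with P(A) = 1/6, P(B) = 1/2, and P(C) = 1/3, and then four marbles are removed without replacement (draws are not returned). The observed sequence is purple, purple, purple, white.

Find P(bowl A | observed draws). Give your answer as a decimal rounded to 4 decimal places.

0.1429

For each hypothesis, P(data | H) works out to: P(data | bowl A) = (3/7)(2/6)(1/5)(4/4) = 1/35; P(data | bowl B) = (1/10)(0/9) = 0; P(data | bowl C) = (4/7)(3/6)(2/5)(3/4) = 3/35.
Weighting by the prior gives 1/6 · 1/35 = 1/210, 1/2 · 0 = 0, 1/3 · 3/35 = 1/35; these sum to 1/30.
Hence P(bowl A | data) = (1/210) / (1/30) = 1/7.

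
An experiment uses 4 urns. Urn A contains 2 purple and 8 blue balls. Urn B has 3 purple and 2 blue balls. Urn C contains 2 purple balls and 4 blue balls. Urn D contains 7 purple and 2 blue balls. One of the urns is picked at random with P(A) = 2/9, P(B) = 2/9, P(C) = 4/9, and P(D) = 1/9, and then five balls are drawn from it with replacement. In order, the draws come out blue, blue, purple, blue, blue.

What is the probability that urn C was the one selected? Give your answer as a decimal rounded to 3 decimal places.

Under each hypothesis, the probability of the observed sequence is: P(data | urn A) = (8/10)(8/10)(2/10)(8/10)(8/10) = 0.08192; P(data | urn B) = (2/5)(2/5)(3/5)(2/5)(2/5) = 0.01536; P(data | urn C) = (4/6)(4/6)(2/6)(4/6)(4/6) = 0.065844; P(data | urn D) = (2/9)(2/9)(7/9)(2/9)(2/9) = 0.0018967.
The prior-weighted likelihoods are 2/9 · 0.08192 = 0.018204, 2/9 · 0.01536 = 0.0034133, 4/9 · 0.065844 = 0.029264, 1/9 · 0.0018967 = 0.00021075; these sum to 0.051092.
Hence P(urn C | data) = (0.029264) / (0.051092) = 0.57276.

0.573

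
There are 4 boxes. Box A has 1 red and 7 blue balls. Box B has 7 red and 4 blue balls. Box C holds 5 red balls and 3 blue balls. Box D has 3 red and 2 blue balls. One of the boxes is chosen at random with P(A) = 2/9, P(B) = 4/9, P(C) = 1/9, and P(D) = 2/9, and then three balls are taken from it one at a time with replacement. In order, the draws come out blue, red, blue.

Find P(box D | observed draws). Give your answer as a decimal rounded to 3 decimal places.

Compute the likelihood of the observed sequence for each case: P(data | box A) = (7/8)(1/8)(7/8) = 0.095703; P(data | box B) = (4/11)(7/11)(4/11) = 0.084147; P(data | box C) = (3/8)(5/8)(3/8) = 0.087891; P(data | box D) = (2/5)(3/5)(2/5) = 0.096.
Multiplying each by its prior: 2/9 · 0.095703 = 0.021267, 4/9 · 0.084147 = 0.037399, 1/9 · 0.087891 = 0.0097656, 2/9 · 0.096 = 0.021333; with total 0.089765.
Hence P(box D | data) = (0.021333) / (0.089765) = 0.23766.

0.238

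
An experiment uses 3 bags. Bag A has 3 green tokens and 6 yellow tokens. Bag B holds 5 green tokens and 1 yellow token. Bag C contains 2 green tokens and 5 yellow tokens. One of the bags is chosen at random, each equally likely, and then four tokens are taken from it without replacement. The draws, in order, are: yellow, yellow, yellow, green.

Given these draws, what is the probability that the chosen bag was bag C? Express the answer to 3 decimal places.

0.545

For each hypothesis, P(data | H) works out to: P(data | bag A) = (6/9)(5/8)(4/7)(3/6) = 5/42; P(data | bag B) = (1/6)(0/5) = 0; P(data | bag C) = (5/7)(4/6)(3/5)(2/4) = 1/7.
The prior-weighted likelihoods are 1/3 · 5/42 = 5/126, 1/3 · 0 = 0, 1/3 · 1/7 = 1/21; summing to 11/126.
By Bayes' rule, P(bag C | data) = (1/21) / (11/126) = 6/11.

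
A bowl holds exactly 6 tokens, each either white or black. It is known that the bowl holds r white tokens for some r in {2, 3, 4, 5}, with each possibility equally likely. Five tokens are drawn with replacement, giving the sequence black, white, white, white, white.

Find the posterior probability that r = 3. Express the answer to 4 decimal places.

Compute the likelihood of the observed sequence for each case: P(data | r = 2) = (4/6)(2/6)(2/6)(2/6)(2/6) = 0.0082305; P(data | r = 3) = (3/6)(3/6)(3/6)(3/6)(3/6) = 0.03125; P(data | r = 4) = (2/6)(4/6)(4/6)(4/6)(4/6) = 0.065844; P(data | r = 5) = (1/6)(5/6)(5/6)(5/6)(5/6) = 0.080376.
The prior-weighted likelihoods are 1/4 · 0.0082305 = 0.0020576, 1/4 · 0.03125 = 0.0078125, 1/4 · 0.065844 = 0.016461, 1/4 · 0.080376 = 0.020094; with total 0.046425.
Hence P(r = 3 | data) = (0.0078125) / (0.046425) = 0.16828.

0.1683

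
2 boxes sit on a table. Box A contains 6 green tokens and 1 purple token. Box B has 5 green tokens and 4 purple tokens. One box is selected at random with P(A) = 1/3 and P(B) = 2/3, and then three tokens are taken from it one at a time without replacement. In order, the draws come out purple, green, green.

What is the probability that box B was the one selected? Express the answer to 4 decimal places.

Compute the likelihood of the observed sequence for each case: P(data | box A) = (1/7)(6/6)(5/5) = 1/7; P(data | box B) = (4/9)(5/8)(4/7) = 10/63.
Weighting by the prior gives 1/3 · 1/7 = 1/21, 2/3 · 10/63 = 20/189; these sum to 29/189.
Hence P(box B | data) = (20/189) / (29/189) = 20/29.

0.6897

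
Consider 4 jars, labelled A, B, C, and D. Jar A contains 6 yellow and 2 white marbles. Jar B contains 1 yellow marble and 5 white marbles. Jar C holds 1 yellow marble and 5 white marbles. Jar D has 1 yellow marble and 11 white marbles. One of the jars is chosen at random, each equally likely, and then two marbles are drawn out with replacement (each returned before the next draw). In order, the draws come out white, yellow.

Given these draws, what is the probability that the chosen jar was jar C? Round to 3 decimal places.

The likelihood of the observed sequence under each hypothesis: P(data | jar A) = (2/8)(6/8) = 3/16; P(data | jar B) = (5/6)(1/6) = 5/36; P(data | jar C) = (5/6)(1/6) = 5/36; P(data | jar D) = (11/12)(1/12) = 11/144.
Multiplying each by its prior: 1/4 · 3/16 = 3/64, 1/4 · 5/36 = 5/144, 1/4 · 5/36 = 5/144, 1/4 · 11/144 = 11/576; summing to 13/96.
So P(jar C | data) = (5/144) / (13/96) = 10/39.

0.256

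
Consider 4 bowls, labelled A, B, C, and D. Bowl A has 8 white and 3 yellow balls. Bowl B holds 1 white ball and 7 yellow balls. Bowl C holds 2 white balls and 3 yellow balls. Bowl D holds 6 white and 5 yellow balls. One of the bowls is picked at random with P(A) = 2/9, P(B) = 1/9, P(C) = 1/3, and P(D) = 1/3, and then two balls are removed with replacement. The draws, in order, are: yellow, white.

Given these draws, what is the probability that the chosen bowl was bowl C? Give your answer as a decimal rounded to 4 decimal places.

The likelihood of the observed sequence under each hypothesis: P(data | bowl A) = (3/11)(8/11) = 0.19835; P(data | bowl B) = (7/8)(1/8) = 0.10938; P(data | bowl C) = (3/5)(2/5) = 0.24; P(data | bowl D) = (5/11)(6/11) = 0.24793.
Weighting by the prior gives 2/9 · 0.19835 = 0.044077, 1/9 · 0.10938 = 0.012153, 1/3 · 0.24 = 0.08, 1/3 · 0.24793 = 0.082645; these sum to 0.21887.
By Bayes' rule, P(bowl C | data) = (0.08) / (0.21887) = 0.36551.

0.3655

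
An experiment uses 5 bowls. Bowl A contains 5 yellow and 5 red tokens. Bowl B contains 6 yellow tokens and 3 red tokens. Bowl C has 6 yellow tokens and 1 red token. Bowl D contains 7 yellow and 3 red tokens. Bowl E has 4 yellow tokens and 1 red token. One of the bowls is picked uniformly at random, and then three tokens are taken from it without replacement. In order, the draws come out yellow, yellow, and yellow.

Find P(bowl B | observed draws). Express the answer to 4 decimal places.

0.1503

Compute the likelihood of the observed sequence for each case: P(data | bowl A) = (5/10)(4/9)(3/8) = 0.083333; P(data | bowl B) = (6/9)(5/8)(4/7) = 0.2381; P(data | bowl C) = (6/7)(5/6)(4/5) = 0.57143; P(data | bowl D) = (7/10)(6/9)(5/8) = 0.29167; P(data | bowl E) = (4/5)(3/4)(2/3) = 0.4.
The prior-weighted likelihoods are 1/5 · 0.083333 = 0.016667, 1/5 · 0.2381 = 0.047619, 1/5 · 0.57143 = 0.11429, 1/5 · 0.29167 = 0.058333, 1/5 · 0.4 = 0.08; these sum to 0.3169.
By Bayes' rule, P(bowl B | data) = (0.047619) / (0.3169) = 0.15026.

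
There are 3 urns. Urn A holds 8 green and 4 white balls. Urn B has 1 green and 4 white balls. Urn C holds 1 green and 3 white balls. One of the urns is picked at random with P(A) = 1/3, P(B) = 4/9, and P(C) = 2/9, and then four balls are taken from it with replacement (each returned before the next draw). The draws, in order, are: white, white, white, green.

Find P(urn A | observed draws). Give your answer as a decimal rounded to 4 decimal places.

Under each hypothesis, the probability of the observed sequence is: P(data | urn A) = (4/12)(4/12)(4/12)(8/12) = 0.024691; P(data | urn B) = (4/5)(4/5)(4/5)(1/5) = 0.1024; P(data | urn C) = (3/4)(3/4)(3/4)(1/4) = 0.10547.
Multiplying each by its prior: 1/3 · 0.024691 = 0.0082305, 4/9 · 0.1024 = 0.045511, 2/9 · 0.10547 = 0.023438; these sum to 0.077179.
So P(urn A | data) = (0.0082305) / (0.077179) = 0.10664.

0.1066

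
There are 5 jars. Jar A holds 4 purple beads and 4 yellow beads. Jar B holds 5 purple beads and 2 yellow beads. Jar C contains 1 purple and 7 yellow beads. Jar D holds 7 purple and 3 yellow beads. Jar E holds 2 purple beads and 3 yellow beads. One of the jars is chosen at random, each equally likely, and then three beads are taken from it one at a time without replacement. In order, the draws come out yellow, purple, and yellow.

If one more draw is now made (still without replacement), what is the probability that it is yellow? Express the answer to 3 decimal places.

The likelihood of the observed sequence under each hypothesis: P(data | jar A) = (4/8)(4/7)(3/6) = 0.14286; P(data | jar B) = (2/7)(5/6)(1/5) = 0.047619; P(data | jar C) = (7/8)(1/7)(6/6) = 0.125; P(data | jar D) = (3/10)(7/9)(2/8) = 0.058333; P(data | jar E) = (3/5)(2/4)(2/3) = 0.2.
The prior-weighted likelihoods are 1/5 · 0.14286 = 0.028571, 1/5 · 0.047619 = 0.0095238, 1/5 · 0.125 = 0.025, 1/5 · 0.058333 = 0.011667, 1/5 · 0.2 = 0.04; these sum to 0.11476.
Dividing through by the total gives posterior P(jar A | data) = 0.24896, P(jar B | data) = 0.082988, P(jar C | data) = 0.21784, P(jar D | data) = 0.10166, P(jar E | data) = 0.34855.
So P(yellow next | data) = Σ P(yellow next | H) P(H | data) = (2/5)(0.24896) + (0)(0.082988) + (1)(0.21784) + (1/7)(0.10166) + (1/2)(0.34855) = 0.50622.

0.506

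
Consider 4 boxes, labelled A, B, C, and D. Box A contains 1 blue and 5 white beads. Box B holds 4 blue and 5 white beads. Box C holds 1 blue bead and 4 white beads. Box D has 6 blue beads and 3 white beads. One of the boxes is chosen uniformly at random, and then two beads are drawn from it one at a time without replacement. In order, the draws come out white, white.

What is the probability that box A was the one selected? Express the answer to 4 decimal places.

The likelihood of the observed sequence under each hypothesis: P(data | box A) = (5/6)(4/5) = 2/3; P(data | box B) = (5/9)(4/8) = 5/18; P(data | box C) = (4/5)(3/4) = 3/5; P(data | box D) = (3/9)(2/8) = 1/12.
Weighting by the prior gives 1/4 · 2/3 = 1/6, 1/4 · 5/18 = 5/72, 1/4 · 3/5 = 3/20, 1/4 · 1/12 = 1/48; with total 293/720.
Hence P(box A | data) = (1/6) / (293/720) = 120/293.

0.4096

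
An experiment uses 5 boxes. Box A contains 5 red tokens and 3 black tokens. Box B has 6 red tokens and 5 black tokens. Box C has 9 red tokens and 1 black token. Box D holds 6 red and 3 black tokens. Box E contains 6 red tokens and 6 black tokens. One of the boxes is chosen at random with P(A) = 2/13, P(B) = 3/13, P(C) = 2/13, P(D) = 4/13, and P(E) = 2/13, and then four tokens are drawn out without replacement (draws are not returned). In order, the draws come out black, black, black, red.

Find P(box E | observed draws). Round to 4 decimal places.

For each hypothesis, P(data | H) works out to: P(data | box A) = (3/8)(2/7)(1/6)(5/5) = 1/56; P(data | box B) = (5/11)(4/10)(3/9)(6/8) = 1/22; P(data | box C) = (1/10)(0/9) = 0; P(data | box D) = (3/9)(2/8)(1/7)(6/6) = 1/84; P(data | box E) = (6/12)(5/11)(4/10)(6/9) = 2/33.
Multiplying each by its prior: 2/13 · 1/56 = 1/364, 3/13 · 1/22 = 3/286, 2/13 · 0 = 0, 4/13 · 1/84 = 1/273, 2/13 · 2/33 = 4/429; summing to 15/572.
So P(box E | data) = (4/429) / (15/572) = 16/45.

0.3556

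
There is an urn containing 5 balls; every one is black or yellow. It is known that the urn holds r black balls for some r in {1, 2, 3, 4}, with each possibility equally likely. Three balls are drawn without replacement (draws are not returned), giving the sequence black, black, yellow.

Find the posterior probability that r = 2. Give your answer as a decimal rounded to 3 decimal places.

0.200

For each hypothesis, P(data | H) works out to: P(data | r = 1) = (1/5)(0/4) = 0; P(data | r = 2) = (2/5)(1/4)(3/3) = 1/10; P(data | r = 3) = (3/5)(2/4)(2/3) = 1/5; P(data | r = 4) = (4/5)(3/4)(1/3) = 1/5.
The prior-weighted likelihoods are 1/4 · 0 = 0, 1/4 · 1/10 = 1/40, 1/4 · 1/5 = 1/20, 1/4 · 1/5 = 1/20; with total 1/8.
By Bayes' rule, P(r = 2 | data) = (1/40) / (1/8) = 1/5.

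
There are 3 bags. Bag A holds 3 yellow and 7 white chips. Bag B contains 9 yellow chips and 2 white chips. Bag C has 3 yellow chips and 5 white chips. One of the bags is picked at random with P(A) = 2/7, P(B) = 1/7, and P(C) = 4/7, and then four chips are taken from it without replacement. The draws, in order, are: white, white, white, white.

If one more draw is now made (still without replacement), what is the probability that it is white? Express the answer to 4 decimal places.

For each hypothesis, P(data | H) works out to: P(data | bag A) = (7/10)(6/9)(5/8)(4/7) = 1/6; P(data | bag B) = (2/11)(1/10)(0/9) = 0; P(data | bag C) = (5/8)(4/7)(3/6)(2/5) = 1/14.
The prior-weighted likelihoods are 2/7 · 1/6 = 1/21, 1/7 · 0 = 0, 4/7 · 1/14 = 2/49; summing to 13/147.
Dividing through by the total gives posterior P(bag A | data) = 7/13, P(bag B | data) = 0, P(bag C | data) = 6/13.
Averaging over the posterior, P(white next | data) = (1/2)(7/13) + (1/4)(6/13) = 5/13.

0.3846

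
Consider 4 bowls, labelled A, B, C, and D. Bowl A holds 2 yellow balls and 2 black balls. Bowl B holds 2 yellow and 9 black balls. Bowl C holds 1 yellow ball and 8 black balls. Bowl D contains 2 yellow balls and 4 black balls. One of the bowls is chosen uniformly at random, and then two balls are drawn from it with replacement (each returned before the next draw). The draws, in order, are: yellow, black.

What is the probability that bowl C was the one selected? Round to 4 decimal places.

0.1372

For each hypothesis, P(data | H) works out to: P(data | bowl A) = (2/4)(2/4) = 0.25; P(data | bowl B) = (2/11)(9/11) = 0.14876; P(data | bowl C) = (1/9)(8/9) = 0.098765; P(data | bowl D) = (2/6)(4/6) = 0.22222.
Weighting by the prior gives 1/4 · 0.25 = 0.0625, 1/4 · 0.14876 = 0.03719, 1/4 · 0.098765 = 0.024691, 1/4 · 0.22222 = 0.055556; these sum to 0.17994.
So P(bowl C | data) = (0.024691) / (0.17994) = 0.13722.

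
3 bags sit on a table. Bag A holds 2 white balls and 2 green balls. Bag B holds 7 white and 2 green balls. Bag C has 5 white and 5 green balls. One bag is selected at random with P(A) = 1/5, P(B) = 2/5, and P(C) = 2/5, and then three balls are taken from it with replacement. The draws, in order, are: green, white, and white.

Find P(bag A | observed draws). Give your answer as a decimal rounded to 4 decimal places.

For each hypothesis, P(data | H) works out to: P(data | bag A) = (2/4)(2/4)(2/4) = 0.125; P(data | bag B) = (2/9)(7/9)(7/9) = 0.13443; P(data | bag C) = (5/10)(5/10)(5/10) = 0.125.
Multiplying each by its prior: 1/5 · 0.125 = 0.025, 2/5 · 0.13443 = 0.053772, 2/5 · 0.125 = 0.05; summing to 0.12877.
Hence P(bag A | data) = (0.025) / (0.12877) = 0.19414.

0.1941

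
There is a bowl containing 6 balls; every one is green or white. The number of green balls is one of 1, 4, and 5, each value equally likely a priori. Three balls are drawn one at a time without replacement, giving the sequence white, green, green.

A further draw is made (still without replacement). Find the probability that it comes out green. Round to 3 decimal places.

Under each hypothesis, the probability of the observed sequence is: P(data | r = 1) = (5/6)(1/5)(0/4) = 0; P(data | r = 4) = (2/6)(4/5)(3/4) = 1/5; P(data | r = 5) = (1/6)(5/5)(4/4) = 1/6.
The prior-weighted likelihoods are 1/3 · 0 = 0, 1/3 · 1/5 = 1/15, 1/3 · 1/6 = 1/18; these sum to 11/90.
The posterior is then P(r = 1 | data) = 0, P(r = 4 | data) = 6/11, P(r = 5 | data) = 5/11.
Averaging over the posterior, P(green next | data) = (2/3)(6/11) + (1)(5/11) = 9/11.

0.818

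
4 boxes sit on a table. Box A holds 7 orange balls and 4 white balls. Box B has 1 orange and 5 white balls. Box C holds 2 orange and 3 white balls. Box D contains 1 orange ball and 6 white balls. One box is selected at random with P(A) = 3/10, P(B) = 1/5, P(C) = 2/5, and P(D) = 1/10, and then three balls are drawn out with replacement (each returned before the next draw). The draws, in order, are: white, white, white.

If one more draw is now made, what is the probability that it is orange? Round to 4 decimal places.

Compute the likelihood of the observed sequence for each case: P(data | box A) = (4/11)(4/11)(4/11) = 0.048084; P(data | box B) = (5/6)(5/6)(5/6) = 0.5787; P(data | box C) = (3/5)(3/5)(3/5) = 0.216; P(data | box D) = (6/7)(6/7)(6/7) = 0.62974.
Multiplying each by its prior: 3/10 · 0.048084 = 0.014425, 1/5 · 0.5787 = 0.11574, 2/5 · 0.216 = 0.0864, 1/10 · 0.62974 = 0.062974; summing to 0.27954.
The posterior is then P(box A | data) = 0.051604, P(box B | data) = 0.41404, P(box C | data) = 0.30908, P(box D | data) = 0.22528.
Averaging over the posterior, P(orange next | data) = (7/11)(0.051604) + (1/6)(0.41404) + (2/5)(0.30908) + (1/7)(0.22528) = 0.25766.

0.2577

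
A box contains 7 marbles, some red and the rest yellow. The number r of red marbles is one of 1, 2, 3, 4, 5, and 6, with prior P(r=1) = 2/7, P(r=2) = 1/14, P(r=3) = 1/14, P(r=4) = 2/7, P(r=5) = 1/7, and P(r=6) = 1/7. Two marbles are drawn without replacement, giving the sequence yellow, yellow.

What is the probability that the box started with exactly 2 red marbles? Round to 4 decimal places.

Compute the likelihood of the observed sequence for each case: P(data | r = 1) = (6/7)(5/6) = 5/7; P(data | r = 2) = (5/7)(4/6) = 10/21; P(data | r = 3) = (4/7)(3/6) = 2/7; P(data | r = 4) = (3/7)(2/6) = 1/7; P(data | r = 5) = (2/7)(1/6) = 1/21; P(data | r = 6) = (1/7)(0/6) = 0.
The prior-weighted likelihoods are 2/7 · 5/7 = 10/49, 1/14 · 10/21 = 5/147, 1/14 · 2/7 = 1/49, 2/7 · 1/7 = 2/49, 1/7 · 1/21 = 1/147, 1/7 · 0 = 0; with total 15/49.
By Bayes' rule, P(r = 2 | data) = (5/147) / (15/49) = 1/9.

0.1111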